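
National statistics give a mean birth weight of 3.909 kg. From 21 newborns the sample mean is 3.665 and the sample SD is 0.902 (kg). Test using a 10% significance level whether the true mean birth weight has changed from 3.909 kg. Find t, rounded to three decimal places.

-1.240

H0: μ = 3.909; H1: μ ≠ 3.909 (one-sample t-test, two-sided).
t = (x̄ − μ₀)/(s/√n) = (3.665 − 3.909)/(0.902/√21) = -1.240
df = n − 1 = 20
Two-sided p-value ≈ 0.2295
Since p ≈ 0.2295 > α = 0.1, fail to reject H0; the data do not provide sufficient evidence against H0.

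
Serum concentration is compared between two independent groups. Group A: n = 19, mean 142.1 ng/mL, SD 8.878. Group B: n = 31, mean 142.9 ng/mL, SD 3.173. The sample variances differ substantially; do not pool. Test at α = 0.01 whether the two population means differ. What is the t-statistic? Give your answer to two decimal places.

Let group 1 = group A, group 2 = group B. H0: μ_1 = μ_2; H1: μ_1 ≠ μ_2 (Welch's two-sample t-test, two-sided).
t = (x̄_1 − x̄_2)/√(s_1²/n_1 + s_2²/n_2) = (142.1 − 142.9)/√(8.878²/19 + 3.173²/31) = -0.38
Welch–Satterthwaite df ≈ 20.85
Two-sided p-value ≈ 0.7091
Since p ≈ 0.7091 > α = 0.01, fail to reject H0; the data do not provide sufficient evidence against H0.

-0.38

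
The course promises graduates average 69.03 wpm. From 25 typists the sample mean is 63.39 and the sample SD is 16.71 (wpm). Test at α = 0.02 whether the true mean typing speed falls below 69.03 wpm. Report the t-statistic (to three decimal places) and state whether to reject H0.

t = -1.688; fail to reject H0

H0: μ = 69.03; H1: μ < 69.03 (one-sample t-test, left-tailed).
t = (x̄ − μ₀)/(s/√n) = (63.39 − 69.03)/(16.71/√25) = -1.688
df = n − 1 = 24
p-value = P(T ≤ -1.688) ≈ 0.0522
Since p ≈ 0.0522 > α = 0.02, fail to reject H0; the data do not provide sufficient evidence against H0.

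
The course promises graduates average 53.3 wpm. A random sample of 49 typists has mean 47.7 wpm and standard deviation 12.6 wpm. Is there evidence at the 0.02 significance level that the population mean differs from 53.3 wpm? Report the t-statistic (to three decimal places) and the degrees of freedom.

H0: μ = 53.3; H1: μ ≠ 53.3 (one-sample t-test, two-sided).
t = (x̄ − μ₀)/(s/√n) = (47.7 − 53.3)/(12.6/√49) = -3.111
df = n − 1 = 48
Two-sided p-value ≈ 0.0031
Since p ≈ 0.0031 < α = 0.02, reject H0; the evidence is statistically significant.

t = -3.111, df = 48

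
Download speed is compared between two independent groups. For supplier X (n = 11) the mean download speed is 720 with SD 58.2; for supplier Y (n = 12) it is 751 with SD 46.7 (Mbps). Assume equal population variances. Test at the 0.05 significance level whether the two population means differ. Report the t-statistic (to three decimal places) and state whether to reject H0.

t = -1.415; fail to reject H0

Let group 1 = supplier X, group 2 = supplier Y. H0: μ_1 = μ_2; H1: μ_1 ≠ μ_2 (two-sample pooled-variance t-test, two-sided).
s_p² = [(11−1)·58.2² + (12−1)·46.7²]/(11+12−2) = 2755.34
t = (720 − 751)/√[2755.34·(1/11 + 1/12)] = -1.415
df = n₁ + n₂ − 2 = 21
Two-sided p-value ≈ 0.1718
Since p ≈ 0.1718 > α = 0.05, fail to reject H0; the data do not provide sufficient evidence against H0.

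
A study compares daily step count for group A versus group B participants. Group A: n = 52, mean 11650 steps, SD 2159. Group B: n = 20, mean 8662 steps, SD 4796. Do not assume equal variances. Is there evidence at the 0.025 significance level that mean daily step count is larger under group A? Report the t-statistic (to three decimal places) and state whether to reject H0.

t = 2.684; reject H0

Let group 1 = group A, group 2 = group B. H0: μ_1 = μ_2; H1: μ_1 > μ_2 (Welch's two-sample t-test, right-tailed).
t = (x̄_1 − x̄_2)/√(s_1²/n_1 + s_2²/n_2) = (11650 − 8662)/√(2159²/52 + 4796²/20) = 2.684
Welch–Satterthwaite df ≈ 22.03
p-value = P(T ≥ 2.684) ≈ 0.007
Since p ≈ 0.007 < α = 0.025, reject H0; the data support H1.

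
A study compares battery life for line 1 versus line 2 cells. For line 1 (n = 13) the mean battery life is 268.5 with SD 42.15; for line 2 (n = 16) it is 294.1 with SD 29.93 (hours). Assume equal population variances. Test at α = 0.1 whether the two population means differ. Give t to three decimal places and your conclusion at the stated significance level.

t = -1.911; reject H0

Let group 1 = line 1, group 2 = line 2. H0: μ_1 = μ_2; H1: μ_1 ≠ μ_2 (two-sample pooled-variance t-test, two-sided).
s_p² = [(13−1)·42.15² + (16−1)·29.93²]/(13+16−2) = 1287.28
t = (268.5 − 294.1)/√[1287.28·(1/13 + 1/16)] = -1.911
df = n₁ + n₂ − 2 = 27
Two-sided p-value ≈ 0.0667
Since p ≈ 0.0667 < α = 0.1, reject H0; the data support H1.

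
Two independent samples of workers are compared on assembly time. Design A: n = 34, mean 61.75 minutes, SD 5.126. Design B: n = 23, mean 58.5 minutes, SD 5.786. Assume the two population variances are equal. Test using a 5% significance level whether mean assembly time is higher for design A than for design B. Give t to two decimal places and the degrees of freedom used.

Let group 1 = design A, group 2 = design B. H0: μ_1 = μ_2; H1: μ_1 > μ_2 (two-sample pooled-variance t-test, right-tailed).
s_p² = [(34−1)·5.126² + (23−1)·5.786²]/(34+23−2) = 29.1566
t = (61.75 − 58.5)/√[29.1566·(1/34 + 1/23)] = 2.23
df = n₁ + n₂ − 2 = 55
p-value = P(T ≥ 2.23) ≈ 0.015
Since p ≈ 0.015 < α = 0.05, reject H0; the data support H1.

t = 2.23, df = 55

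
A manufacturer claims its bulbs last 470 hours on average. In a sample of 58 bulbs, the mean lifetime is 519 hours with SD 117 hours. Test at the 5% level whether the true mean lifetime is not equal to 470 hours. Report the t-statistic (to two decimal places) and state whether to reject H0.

t = 3.19; reject H0

H0: μ = 470; H1: μ ≠ 470 (one-sample t-test, two-sided).
t = (x̄ − μ₀)/(s/√n) = (519 − 470)/(117/√58) = 3.19
df = n − 1 = 57
Two-sided p-value ≈ 0.002
Since p ≈ 0.002 < α = 0.05, reject H0; the data support H1.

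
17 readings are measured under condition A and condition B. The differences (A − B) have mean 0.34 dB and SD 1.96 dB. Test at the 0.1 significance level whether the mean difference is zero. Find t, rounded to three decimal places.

H0: μ_d = 0; H1: μ_d ≠ 0 (paired t-test on the differences, two-sided).
t = d̄/(s_d/√n) = 0.34/(1.96/√17) = 0.715
df = n − 1 = 16
Two-sided p-value ≈ 0.485
Since p ≈ 0.485 > α = 0.1, fail to reject H0; the evidence is not statistically significant.

0.715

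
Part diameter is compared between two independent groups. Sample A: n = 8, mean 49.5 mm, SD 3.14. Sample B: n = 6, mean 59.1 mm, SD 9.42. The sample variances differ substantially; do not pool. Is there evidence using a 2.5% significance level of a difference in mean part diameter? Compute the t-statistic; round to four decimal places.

Let group 1 = sample A, group 2 = sample B. H0: μ_1 = μ_2; H1: μ_1 ≠ μ_2 (Welch's two-sample t-test, two-sided).
t = (x̄_1 − x̄_2)/√(s_1²/n_1 + s_2²/n_2) = (49.5 − 59.1)/√(3.14²/8 + 9.42²/6) = -2.3984
Welch–Satterthwaite df ≈ 5.84
Two-sided p-value ≈ 0.0546
Since p ≈ 0.0546 > α = 0.025, fail to reject H0; the data do not provide sufficient evidence against H0.

-2.3984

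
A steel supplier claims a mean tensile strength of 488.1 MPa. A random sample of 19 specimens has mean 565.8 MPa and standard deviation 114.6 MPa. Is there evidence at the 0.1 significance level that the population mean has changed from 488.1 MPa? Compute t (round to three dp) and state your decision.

t = 2.955; reject H0

H0: μ = 488.1; H1: μ ≠ 488.1 (one-sample t-test, two-sided).
t = (x̄ − μ₀)/(s/√n) = (565.8 − 488.1)/(114.6/√19) = 2.955
df = n − 1 = 18
Two-sided p-value ≈ 0.0085
Since p ≈ 0.0085 < α = 0.1, reject H0; the evidence is statistically significant.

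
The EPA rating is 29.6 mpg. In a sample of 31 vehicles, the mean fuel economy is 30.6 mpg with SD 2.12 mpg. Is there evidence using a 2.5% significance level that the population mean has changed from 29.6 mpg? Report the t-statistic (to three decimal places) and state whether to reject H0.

t = 2.626; reject H0

H0: μ = 29.6; H1: μ ≠ 29.6 (one-sample t-test, two-sided).
t = (x̄ − μ₀)/(s/√n) = (30.6 − 29.6)/(2.12/√31) = 2.626
df = n − 1 = 30
Two-sided p-value ≈ 0.013
Since p ≈ 0.013 < α = 0.025, reject H0; the evidence is statistically significant.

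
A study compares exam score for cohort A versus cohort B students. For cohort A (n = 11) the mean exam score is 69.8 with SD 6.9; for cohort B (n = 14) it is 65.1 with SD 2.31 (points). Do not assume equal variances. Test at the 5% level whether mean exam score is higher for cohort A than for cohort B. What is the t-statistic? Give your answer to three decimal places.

2.166

Let group 1 = cohort A, group 2 = cohort B. H0: μ_1 = μ_2; H1: μ_1 > μ_2 (Welch's two-sample t-test, right-tailed).
t = (x̄_1 − x̄_2)/√(s_1²/n_1 + s_2²/n_2) = (69.8 − 65.1)/√(6.9²/11 + 2.31²/14) = 2.166
Welch–Satterthwaite df ≈ 11.77
p-value = P(T ≥ 2.166) ≈ 0.026
Since p ≈ 0.026 < α = 0.05, reject H0; the evidence is statistically significant.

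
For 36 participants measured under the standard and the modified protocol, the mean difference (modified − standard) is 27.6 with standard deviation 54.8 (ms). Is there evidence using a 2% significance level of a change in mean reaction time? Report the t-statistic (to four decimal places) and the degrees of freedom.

H0: μ_d = 0; H1: μ_d ≠ 0 (paired t-test on the differences, two-sided).
t = d̄/(s_d/√n) = 27.6/(54.8/√36) = 3.0219
df = n − 1 = 35
Two-sided p-value ≈ 0.005
Since p ≈ 0.005 < α = 0.02, reject H0; the evidence is statistically significant.

t = 3.0219, df = 35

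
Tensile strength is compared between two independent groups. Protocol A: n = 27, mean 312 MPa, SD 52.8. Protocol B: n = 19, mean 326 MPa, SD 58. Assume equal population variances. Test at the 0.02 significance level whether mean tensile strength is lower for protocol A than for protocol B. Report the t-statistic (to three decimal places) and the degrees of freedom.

t = -0.850, df = 44

Let group 1 = protocol A, group 2 = protocol B. H0: μ_1 = μ_2; H1: μ_1 < μ_2 (two-sample pooled-variance t-test, left-tailed).
s_p² = [(27−1)·52.8² + (19−1)·58²]/(27+19−2) = 3023.54
t = (312 − 326)/√[3023.54·(1/27 + 1/19)] = -0.850
df = n₁ + n₂ − 2 = 44
p-value = P(T ≤ -0.850) ≈ 0.1999
Since p ≈ 0.1999 > α = 0.02, fail to reject H0; the evidence is not statistically significant.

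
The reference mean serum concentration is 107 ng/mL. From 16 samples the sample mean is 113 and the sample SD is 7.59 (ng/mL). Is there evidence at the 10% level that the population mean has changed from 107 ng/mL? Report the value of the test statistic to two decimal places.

3.16

H0: μ = 107; H1: μ ≠ 107 (one-sample t-test, two-sided).
t = (x̄ − μ₀)/(s/√n) = (113 − 107)/(7.59/√16) = 3.16
df = n − 1 = 15
Two-sided p-value ≈ 0.006
Since p ≈ 0.006 < α = 0.1, reject H0; the evidence is statistically significant.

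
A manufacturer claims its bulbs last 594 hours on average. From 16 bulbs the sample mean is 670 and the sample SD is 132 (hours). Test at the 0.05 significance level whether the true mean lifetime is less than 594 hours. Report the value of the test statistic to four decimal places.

H0: μ = 594; H1: μ < 594 (one-sample t-test, left-tailed).
t = (x̄ − μ₀)/(s/√n) = (670 − 594)/(132/√16) = 2.3030
df = n − 1 = 15
p-value = P(T ≤ 2.3030) ≈ 0.9820
Since p ≈ 0.9820 > α = 0.05, fail to reject H0; the data do not provide sufficient evidence against H0.

2.3030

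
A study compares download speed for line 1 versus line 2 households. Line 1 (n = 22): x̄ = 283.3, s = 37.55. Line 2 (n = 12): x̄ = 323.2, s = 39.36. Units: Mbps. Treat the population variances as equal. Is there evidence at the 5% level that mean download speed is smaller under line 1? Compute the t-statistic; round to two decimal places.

Let group 1 = line 1, group 2 = line 2. H0: μ_1 = μ_2; H1: μ_1 < μ_2 (two-sample pooled-variance t-test, left-tailed).
s_p² = [(22−1)·37.55² + (12−1)·39.36²]/(22+12−2) = 1457.85
t = (283.3 − 323.2)/√[1457.85·(1/22 + 1/12)] = -2.91
df = n₁ + n₂ − 2 = 32
p-value = P(T ≤ -2.91) ≈ 0.003
Since p ≈ 0.003 < α = 0.05, reject H0; the data support H1.

-2.91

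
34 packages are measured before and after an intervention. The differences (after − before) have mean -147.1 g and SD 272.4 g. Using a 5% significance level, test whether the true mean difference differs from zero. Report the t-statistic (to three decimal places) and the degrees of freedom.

t = -3.149, df = 33

H0: μ_d = 0; H1: μ_d ≠ 0 (paired t-test on the differences, two-sided).
t = d̄/(s_d/√n) = -147.1/(272.4/√34) = -3.149
df = n − 1 = 33
Two-sided p-value ≈ 0.003
Since p ≈ 0.003 < α = 0.05, reject H0; the data support H1.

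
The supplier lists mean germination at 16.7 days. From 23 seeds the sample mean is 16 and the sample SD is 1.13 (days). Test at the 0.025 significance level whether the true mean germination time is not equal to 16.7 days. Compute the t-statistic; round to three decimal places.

-2.971

H0: μ = 16.7; H1: μ ≠ 16.7 (one-sample t-test, two-sided).
t = (x̄ − μ₀)/(s/√n) = (16 − 16.7)/(1.13/√23) = -2.971
df = n − 1 = 22
Two-sided p-value ≈ 0.0071
Since p ≈ 0.0071 < α = 0.025, reject H0; the data support H1.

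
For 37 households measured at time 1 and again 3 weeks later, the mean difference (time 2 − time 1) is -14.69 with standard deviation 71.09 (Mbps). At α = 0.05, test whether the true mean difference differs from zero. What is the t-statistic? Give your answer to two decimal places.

H0: μ_d = 0; H1: μ_d ≠ 0 (paired t-test on the differences, two-sided).
t = d̄/(s_d/√n) = -14.69/(71.09/√37) = -1.26
df = n − 1 = 36
Two-sided p-value ≈ 0.2169
Since p ≈ 0.2169 > α = 0.05, fail to reject H0; the evidence is not statistically significant.

-1.26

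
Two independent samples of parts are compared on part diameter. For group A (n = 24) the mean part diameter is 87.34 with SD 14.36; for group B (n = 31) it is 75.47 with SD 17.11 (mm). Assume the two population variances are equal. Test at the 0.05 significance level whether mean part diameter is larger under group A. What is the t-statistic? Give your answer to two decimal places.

Let group 1 = group A, group 2 = group B. H0: μ_1 = μ_2; H1: μ_1 > μ_2 (two-sample pooled-variance t-test, right-tailed).
s_p² = [(24−1)·14.36² + (31−1)·17.11²]/(24+31−2) = 255.196
t = (87.34 − 75.47)/√[255.196·(1/24 + 1/31)] = 2.73
df = n₁ + n₂ − 2 = 53
p-value = P(T ≥ 2.73) ≈ 0.0043
Since p ≈ 0.0043 < α = 0.05, reject H0; the evidence is statistically significant.

2.73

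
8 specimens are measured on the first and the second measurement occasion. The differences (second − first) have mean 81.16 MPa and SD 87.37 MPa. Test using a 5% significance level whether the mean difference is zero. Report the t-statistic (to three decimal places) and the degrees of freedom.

H0: μ_d = 0; H1: μ_d ≠ 0 (paired t-test on the differences, two-sided).
t = d̄/(s_d/√n) = 81.16/(87.37/√8) = 2.627
df = n − 1 = 7
Two-sided p-value ≈ 0.0340
Since p ≈ 0.0340 < α = 0.05, reject H0; the evidence is statistically significant.

t = 2.627, df = 7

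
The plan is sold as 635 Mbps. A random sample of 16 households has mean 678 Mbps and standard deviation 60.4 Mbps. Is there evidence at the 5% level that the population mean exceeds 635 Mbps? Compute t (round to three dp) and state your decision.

H0: μ = 635; H1: μ > 635 (one-sample t-test, right-tailed).
t = (x̄ − μ₀)/(s/√n) = (678 − 635)/(60.4/√16) = 2.848
df = n − 1 = 15
p-value = P(T ≥ 2.848) ≈ 0.0061
Since p ≈ 0.0061 < α = 0.05, reject H0; the evidence is statistically significant.

t = 2.848; reject H0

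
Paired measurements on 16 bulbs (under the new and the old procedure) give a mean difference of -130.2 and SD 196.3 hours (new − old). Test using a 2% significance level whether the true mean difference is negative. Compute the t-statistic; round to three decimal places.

H0: μ_d = 0; H1: μ_d < 0 (paired t-test on the differences, left-tailed).
t = d̄/(s_d/√n) = -130.2/(196.3/√16) = -2.653
df = n − 1 = 15
p-value = P(T ≤ -2.653) ≈ 0.0090
Since p ≈ 0.0090 < α = 0.02, reject H0; the evidence is statistically significant.

-2.653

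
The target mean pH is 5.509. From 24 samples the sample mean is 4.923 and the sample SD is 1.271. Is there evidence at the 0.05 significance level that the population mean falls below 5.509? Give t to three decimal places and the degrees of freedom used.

H0: μ = 5.509; H1: μ < 5.509 (one-sample t-test, left-tailed).
t = (x̄ − μ₀)/(s/√n) = (4.923 − 5.509)/(1.271/√24) = -2.259
df = n − 1 = 23
p-value = P(T ≤ -2.259) ≈ 0.0168
Since p ≈ 0.0168 < α = 0.05, reject H0; the data support H1.

t = -2.259, df = 23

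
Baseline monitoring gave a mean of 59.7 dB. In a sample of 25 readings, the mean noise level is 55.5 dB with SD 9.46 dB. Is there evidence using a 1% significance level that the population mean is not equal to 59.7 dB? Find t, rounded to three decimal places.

-2.220

H0: μ = 59.7; H1: μ ≠ 59.7 (one-sample t-test, two-sided).
t = (x̄ − μ₀)/(s/√n) = (55.5 − 59.7)/(9.46/√25) = -2.220
df = n − 1 = 24
Two-sided p-value ≈ 0.0361
Since p ≈ 0.0361 > α = 0.01, fail to reject H0; the evidence is not statistically significant.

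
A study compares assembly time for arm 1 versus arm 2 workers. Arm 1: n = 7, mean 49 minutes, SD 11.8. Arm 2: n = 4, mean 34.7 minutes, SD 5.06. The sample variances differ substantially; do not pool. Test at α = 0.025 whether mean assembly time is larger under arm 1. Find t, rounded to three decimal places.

2.789

Let group 1 = arm 1, group 2 = arm 2. H0: μ_1 = μ_2; H1: μ_1 > μ_2 (Welch's two-sample t-test, right-tailed).
t = (x̄_1 − x̄_2)/√(s_1²/n_1 + s_2²/n_2) = (49 − 34.7)/√(11.8²/7 + 5.06²/4) = 2.789
Welch–Satterthwaite df ≈ 8.68
p-value = P(T ≥ 2.789) ≈ 0.011
Since p ≈ 0.011 < α = 0.025, reject H0; the evidence is statistically significant.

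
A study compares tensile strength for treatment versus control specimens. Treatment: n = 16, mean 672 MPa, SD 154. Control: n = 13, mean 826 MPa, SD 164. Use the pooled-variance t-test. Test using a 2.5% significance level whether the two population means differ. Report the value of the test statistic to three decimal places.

Let group 1 = treatment, group 2 = control. H0: μ_1 = μ_2; H1: μ_1 ≠ μ_2 (two-sample pooled-variance t-test, two-sided).
s_p² = [(16−1)·154² + (13−1)·164²]/(16+13−2) = 25129.3
t = (672 − 826)/√[25129.3·(1/16 + 1/13)] = -2.602
df = n₁ + n₂ − 2 = 27
Two-sided p-value ≈ 0.015
Since p ≈ 0.015 < α = 0.025, reject H0; the data support H1.

-2.602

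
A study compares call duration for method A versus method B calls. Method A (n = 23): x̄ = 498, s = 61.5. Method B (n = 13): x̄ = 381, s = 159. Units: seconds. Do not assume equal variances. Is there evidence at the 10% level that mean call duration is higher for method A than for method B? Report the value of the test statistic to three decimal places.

2.548

Let group 1 = method A, group 2 = method B. H0: μ_1 = μ_2; H1: μ_1 > μ_2 (Welch's two-sample t-test, right-tailed).
t = (x̄_1 − x̄_2)/√(s_1²/n_1 + s_2²/n_2) = (498 − 381)/√(61.5²/23 + 159²/13) = 2.548
Welch–Satterthwaite df ≈ 14.06
p-value = P(T ≥ 2.548) ≈ 0.012
Since p ≈ 0.012 < α = 0.1, reject H0; the data support H1.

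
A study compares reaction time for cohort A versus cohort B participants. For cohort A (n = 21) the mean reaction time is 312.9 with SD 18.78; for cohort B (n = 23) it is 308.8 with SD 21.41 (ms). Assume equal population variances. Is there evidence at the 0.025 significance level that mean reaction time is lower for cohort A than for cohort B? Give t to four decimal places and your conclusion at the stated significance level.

t = 0.6725; fail to reject H0

Let group 1 = cohort A, group 2 = cohort B. H0: μ_1 = μ_2; H1: μ_1 < μ_2 (two-sample pooled-variance t-test, left-tailed).
s_p² = [(21−1)·18.78² + (23−1)·21.41²]/(21+23−2) = 408.055
t = (312.9 − 308.8)/√[408.055·(1/21 + 1/23)] = 0.6725
df = n₁ + n₂ − 2 = 42
p-value = P(T ≤ 0.6725) ≈ 0.7475
Since p ≈ 0.7475 > α = 0.025, fail to reject H0; the data do not provide sufficient evidence against H0.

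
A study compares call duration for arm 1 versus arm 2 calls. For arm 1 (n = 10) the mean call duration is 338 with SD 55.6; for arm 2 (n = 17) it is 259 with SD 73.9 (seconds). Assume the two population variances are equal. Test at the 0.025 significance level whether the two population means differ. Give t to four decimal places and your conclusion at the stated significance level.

t = 2.9202; reject H0

Let group 1 = arm 1, group 2 = arm 2. H0: μ_1 = μ_2; H1: μ_1 ≠ μ_2 (two-sample pooled-variance t-test, two-sided).
s_p² = [(10−1)·55.6² + (17−1)·73.9²]/(10+17−2) = 4608.06
t = (338 − 259)/√[4608.06·(1/10 + 1/17)] = 2.9202
df = n₁ + n₂ − 2 = 25
Two-sided p-value ≈ 0.007
Since p ≈ 0.007 < α = 0.025, reject H0; the evidence is statistically significant.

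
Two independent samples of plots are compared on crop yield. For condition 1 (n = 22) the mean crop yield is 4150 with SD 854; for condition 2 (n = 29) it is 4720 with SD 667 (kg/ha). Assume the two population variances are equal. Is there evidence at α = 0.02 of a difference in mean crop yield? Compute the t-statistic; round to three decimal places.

Let group 1 = condition 1, group 2 = condition 2. H0: μ_1 = μ_2; H1: μ_1 ≠ μ_2 (two-sample pooled-variance t-test, two-sided).
s_p² = [(22−1)·854² + (29−1)·667²]/(22+29−2) = 566786
t = (4150 − 4720)/√[566786·(1/22 + 1/29)] = -2.678
df = n₁ + n₂ − 2 = 49
Two-sided p-value ≈ 0.010
Since p ≈ 0.010 < α = 0.02, reject H0; the evidence is statistically significant.

-2.678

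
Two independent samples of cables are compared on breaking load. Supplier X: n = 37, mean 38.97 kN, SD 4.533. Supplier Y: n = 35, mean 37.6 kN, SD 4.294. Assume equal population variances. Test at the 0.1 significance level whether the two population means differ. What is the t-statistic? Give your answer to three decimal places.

Let group 1 = supplier X, group 2 = supplier Y. H0: μ_1 = μ_2; H1: μ_1 ≠ μ_2 (two-sample pooled-variance t-test, two-sided).
s_p² = [(37−1)·4.533² + (35−1)·4.294²]/(37+35−2) = 19.5234
t = (38.97 − 37.6)/√[19.5234·(1/37 + 1/35)] = 1.315
df = n₁ + n₂ − 2 = 70
Two-sided p-value ≈ 0.193
Since p ≈ 0.193 > α = 0.1, fail to reject H0; the evidence is not statistically significant.

1.315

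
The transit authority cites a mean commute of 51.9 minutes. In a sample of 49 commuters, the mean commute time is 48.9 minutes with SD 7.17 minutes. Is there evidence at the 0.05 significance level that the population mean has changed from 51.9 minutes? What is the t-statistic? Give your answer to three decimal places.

H0: μ = 51.9; H1: μ ≠ 51.9 (one-sample t-test, two-sided).
t = (x̄ − μ₀)/(s/√n) = (48.9 − 51.9)/(7.17/√49) = -2.929
df = n − 1 = 48
Two-sided p-value ≈ 0.005
Since p ≈ 0.005 < α = 0.05, reject H0; the evidence is statistically significant.

-2.929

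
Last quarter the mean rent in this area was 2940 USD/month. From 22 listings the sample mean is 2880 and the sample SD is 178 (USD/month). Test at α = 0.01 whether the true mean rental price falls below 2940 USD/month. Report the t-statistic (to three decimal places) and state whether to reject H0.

t = -1.581; fail to reject H0

H0: μ = 2940; H1: μ < 2940 (one-sample t-test, left-tailed).
t = (x̄ − μ₀)/(s/√n) = (2880 − 2940)/(178/√22) = -1.581
df = n − 1 = 21
p-value = P(T ≤ -1.581) ≈ 0.0644
Since p ≈ 0.0644 > α = 0.01, fail to reject H0; the data do not provide sufficient evidence against H0.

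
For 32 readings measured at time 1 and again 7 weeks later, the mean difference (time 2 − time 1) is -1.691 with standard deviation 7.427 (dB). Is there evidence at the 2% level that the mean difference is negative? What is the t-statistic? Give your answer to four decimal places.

H0: μ_d = 0; H1: μ_d < 0 (paired t-test on the differences, left-tailed).
t = d̄/(s_d/√n) = -1.691/(7.427/√32) = -1.2880
df = n − 1 = 31
p-value = P(T ≤ -1.2880) ≈ 0.1036
Since p ≈ 0.1036 > α = 0.02, fail to reject H0; the evidence is not statistically significant.

-1.2880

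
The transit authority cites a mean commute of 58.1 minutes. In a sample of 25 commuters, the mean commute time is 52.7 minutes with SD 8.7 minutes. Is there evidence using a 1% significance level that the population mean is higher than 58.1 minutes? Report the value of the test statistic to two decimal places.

-3.10

H0: μ = 58.1; H1: μ > 58.1 (one-sample t-test, right-tailed).
t = (x̄ − μ₀)/(s/√n) = (52.7 − 58.1)/(8.7/√25) = -3.10
df = n − 1 = 24
p-value = P(T ≥ -3.10) ≈ 0.9976
Since p ≈ 0.9976 > α = 0.01, fail to reject H0; the data do not provide sufficient evidence against H0.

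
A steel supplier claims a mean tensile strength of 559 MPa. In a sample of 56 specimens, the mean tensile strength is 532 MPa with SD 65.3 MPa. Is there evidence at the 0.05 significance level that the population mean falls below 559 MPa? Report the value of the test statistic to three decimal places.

-3.094

H0: μ = 559; H1: μ < 559 (one-sample t-test, left-tailed).
t = (x̄ − μ₀)/(s/√n) = (532 − 559)/(65.3/√56) = -3.094
df = n − 1 = 55
p-value = P(T ≤ -3.094) ≈ 0.002
Since p ≈ 0.002 < α = 0.05, reject H0; the data support H1.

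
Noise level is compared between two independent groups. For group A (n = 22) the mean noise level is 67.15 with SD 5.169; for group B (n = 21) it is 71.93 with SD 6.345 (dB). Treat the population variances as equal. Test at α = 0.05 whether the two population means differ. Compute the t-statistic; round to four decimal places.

Let group 1 = group A, group 2 = group B. H0: μ_1 = μ_2; H1: μ_1 ≠ μ_2 (two-sample pooled-variance t-test, two-sided).
s_p² = [(22−1)·5.169² + (21−1)·6.345²]/(22+21−2) = 33.3237
t = (67.15 − 71.93)/√[33.3237·(1/22 + 1/21)] = -2.7142
df = n₁ + n₂ − 2 = 41
Two-sided p-value ≈ 0.010
Since p ≈ 0.010 < α = 0.05, reject H0; the evidence is statistically significant.

-2.7142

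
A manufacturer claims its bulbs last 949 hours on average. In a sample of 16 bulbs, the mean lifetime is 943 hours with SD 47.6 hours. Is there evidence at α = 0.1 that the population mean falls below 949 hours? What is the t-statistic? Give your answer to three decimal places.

-0.504

H0: μ = 949; H1: μ < 949 (one-sample t-test, left-tailed).
t = (x̄ − μ₀)/(s/√n) = (943 − 949)/(47.6/√16) = -0.504
df = n − 1 = 15
p-value = P(T ≤ -0.504) ≈ 0.311
Since p ≈ 0.311 > α = 0.1, fail to reject H0; the data do not provide sufficient evidence against H0.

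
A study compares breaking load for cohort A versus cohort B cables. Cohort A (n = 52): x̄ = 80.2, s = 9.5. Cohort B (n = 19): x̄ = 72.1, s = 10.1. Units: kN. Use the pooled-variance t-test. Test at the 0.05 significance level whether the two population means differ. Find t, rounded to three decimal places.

3.128

Let group 1 = cohort A, group 2 = cohort B. H0: μ_1 = μ_2; H1: μ_1 ≠ μ_2 (two-sample pooled-variance t-test, two-sided).
s_p² = [(52−1)·9.5² + (19−1)·10.1²]/(52+19−2) = 93.3178
t = (80.2 − 72.1)/√[93.3178·(1/52 + 1/19)] = 3.128
df = n₁ + n₂ − 2 = 69
Two-sided p-value ≈ 0.003
Since p ≈ 0.003 < α = 0.05, reject H0; the data support H1.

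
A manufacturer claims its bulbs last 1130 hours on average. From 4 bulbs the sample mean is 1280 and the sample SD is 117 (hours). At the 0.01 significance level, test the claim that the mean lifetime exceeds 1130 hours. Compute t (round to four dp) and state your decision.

H0: μ = 1130; H1: μ > 1130 (one-sample t-test, right-tailed).
t = (x̄ − μ₀)/(s/√n) = (1280 − 1130)/(117/√4) = 2.5641
df = n − 1 = 3
p-value = P(T ≥ 2.5641) ≈ 0.0415
Since p ≈ 0.0415 > α = 0.01, fail to reject H0; the evidence is not statistically significant.

t = 2.5641; fail to reject H0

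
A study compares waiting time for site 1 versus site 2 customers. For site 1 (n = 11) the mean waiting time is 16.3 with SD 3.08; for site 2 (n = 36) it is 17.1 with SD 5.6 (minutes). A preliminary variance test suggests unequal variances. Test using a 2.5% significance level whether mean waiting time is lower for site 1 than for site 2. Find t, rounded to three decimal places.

Let group 1 = site 1, group 2 = site 2. H0: μ_1 = μ_2; H1: μ_1 < μ_2 (Welch's two-sample t-test, left-tailed).
t = (x̄_1 − x̄_2)/√(s_1²/n_1 + s_2²/n_2) = (16.3 − 17.1)/√(3.08²/11 + 5.6²/36) = -0.608
Welch–Satterthwaite df ≈ 31.29
p-value = P(T ≤ -0.608) ≈ 0.274
Since p ≈ 0.274 > α = 0.025, fail to reject H0; the evidence is not statistically significant.

-0.608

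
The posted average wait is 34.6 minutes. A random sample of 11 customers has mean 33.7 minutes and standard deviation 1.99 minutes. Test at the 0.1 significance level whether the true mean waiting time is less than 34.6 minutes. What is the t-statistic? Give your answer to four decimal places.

H0: μ = 34.6; H1: μ < 34.6 (one-sample t-test, left-tailed).
t = (x̄ − μ₀)/(s/√n) = (33.7 − 34.6)/(1.99/√11) = -1.5000
df = n − 1 = 10
p-value = P(T ≤ -1.5000) ≈ 0.082
Since p ≈ 0.082 < α = 0.1, reject H0; the evidence is statistically significant.

-1.5000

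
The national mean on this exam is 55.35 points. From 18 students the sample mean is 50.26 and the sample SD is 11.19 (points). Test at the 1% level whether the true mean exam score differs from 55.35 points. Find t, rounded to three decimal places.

-1.930

H0: μ = 55.35; H1: μ ≠ 55.35 (one-sample t-test, two-sided).
t = (x̄ − μ₀)/(s/√n) = (50.26 − 55.35)/(11.19/√18) = -1.930
df = n − 1 = 17
Two-sided p-value ≈ 0.070
Since p ≈ 0.070 > α = 0.01, fail to reject H0; the data do not provide sufficient evidence against H0.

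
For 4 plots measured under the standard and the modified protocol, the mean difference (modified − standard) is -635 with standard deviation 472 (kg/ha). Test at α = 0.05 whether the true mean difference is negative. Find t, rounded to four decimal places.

-2.6907

H0: μ_d = 0; H1: μ_d < 0 (paired t-test on the differences, left-tailed).
t = d̄/(s_d/√n) = -635/(472/√4) = -2.6907
df = n − 1 = 3
p-value = P(T ≤ -2.6907) ≈ 0.0372
Since p ≈ 0.0372 < α = 0.05, reject H0; the evidence is statistically significant.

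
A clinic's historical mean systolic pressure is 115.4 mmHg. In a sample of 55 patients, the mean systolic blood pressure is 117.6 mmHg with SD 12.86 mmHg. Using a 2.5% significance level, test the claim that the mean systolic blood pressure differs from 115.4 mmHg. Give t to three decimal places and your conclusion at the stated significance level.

t = 1.269; fail to reject H0

H0: μ = 115.4; H1: μ ≠ 115.4 (one-sample t-test, two-sided).
t = (x̄ − μ₀)/(s/√n) = (117.6 − 115.4)/(12.86/√55) = 1.269
df = n − 1 = 54
Two-sided p-value ≈ 0.2100
Since p ≈ 0.2100 > α = 0.025, fail to reject H0; the evidence is not statistically significant.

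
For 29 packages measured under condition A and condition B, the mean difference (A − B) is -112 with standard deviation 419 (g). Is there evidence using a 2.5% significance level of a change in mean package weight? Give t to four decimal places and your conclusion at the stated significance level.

t = -1.4395; fail to reject H0

H0: μ_d = 0; H1: μ_d ≠ 0 (paired t-test on the differences, two-sided).
t = d̄/(s_d/√n) = -112/(419/√29) = -1.4395
df = n − 1 = 28
Two-sided p-value ≈ 0.1611
Since p ≈ 0.1611 > α = 0.025, fail to reject H0; the evidence is not statistically significant.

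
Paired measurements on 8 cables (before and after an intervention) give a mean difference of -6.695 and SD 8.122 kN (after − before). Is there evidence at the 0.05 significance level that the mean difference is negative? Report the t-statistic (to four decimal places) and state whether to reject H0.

t = -2.3315; reject H0

H0: μ_d = 0; H1: μ_d < 0 (paired t-test on the differences, left-tailed).
t = d̄/(s_d/√n) = -6.695/(8.122/√8) = -2.3315
df = n − 1 = 7
p-value = P(T ≤ -2.3315) ≈ 0.0262
Since p ≈ 0.0262 < α = 0.05, reject H0; the data support H1.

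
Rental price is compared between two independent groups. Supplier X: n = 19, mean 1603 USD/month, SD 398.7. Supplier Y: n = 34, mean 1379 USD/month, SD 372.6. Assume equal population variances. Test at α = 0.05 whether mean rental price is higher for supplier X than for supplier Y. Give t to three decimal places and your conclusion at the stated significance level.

t = 2.047; reject H0

Let group 1 = supplier X, group 2 = supplier Y. H0: μ_1 = μ_2; H1: μ_1 > μ_2 (two-sample pooled-variance t-test, right-tailed).
s_p² = [(19−1)·398.7² + (34−1)·372.6²]/(19+34−2) = 145936
t = (1603 − 1379)/√[145936·(1/19 + 1/34)] = 2.047
df = n₁ + n₂ − 2 = 51
p-value = P(T ≥ 2.047) ≈ 0.023
Since p ≈ 0.023 < α = 0.05, reject H0; the evidence is statistically significant.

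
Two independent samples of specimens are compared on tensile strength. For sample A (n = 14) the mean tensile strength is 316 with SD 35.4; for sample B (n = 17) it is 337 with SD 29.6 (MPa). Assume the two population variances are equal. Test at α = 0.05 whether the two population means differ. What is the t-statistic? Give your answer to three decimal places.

Let group 1 = sample A, group 2 = sample B. H0: μ_1 = μ_2; H1: μ_1 ≠ μ_2 (two-sample pooled-variance t-test, two-sided).
s_p² = [(14−1)·35.4² + (17−1)·29.6²]/(14+17−2) = 1045.16
t = (316 − 337)/√[1045.16·(1/14 + 1/17)] = -1.800
df = n₁ + n₂ − 2 = 29
Two-sided p-value ≈ 0.0823
Since p ≈ 0.0823 > α = 0.05, fail to reject H0; the data do not provide sufficient evidence against H0.

-1.800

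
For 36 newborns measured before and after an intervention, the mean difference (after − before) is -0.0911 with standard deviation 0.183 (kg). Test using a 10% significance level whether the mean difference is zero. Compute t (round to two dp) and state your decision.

t = -2.99; reject H0

H0: μ_d = 0; H1: μ_d ≠ 0 (paired t-test on the differences, two-sided).
t = d̄/(s_d/√n) = -0.0911/(0.183/√36) = -2.99
df = n − 1 = 35
Two-sided p-value ≈ 0.005
Since p ≈ 0.005 < α = 0.1, reject H0; the data support H1.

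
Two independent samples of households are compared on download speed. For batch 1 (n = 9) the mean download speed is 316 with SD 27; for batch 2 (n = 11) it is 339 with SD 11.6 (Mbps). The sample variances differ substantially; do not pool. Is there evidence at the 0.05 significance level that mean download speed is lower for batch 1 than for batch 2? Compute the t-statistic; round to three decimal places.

-2.382

Let group 1 = batch 1, group 2 = batch 2. H0: μ_1 = μ_2; H1: μ_1 < μ_2 (Welch's two-sample t-test, left-tailed).
t = (x̄_1 − x̄_2)/√(s_1²/n_1 + s_2²/n_2) = (316 − 339)/√(27²/9 + 11.6²/11) = -2.382
Welch–Satterthwaite df ≈ 10.41
p-value = P(T ≤ -2.382) ≈ 0.019
Since p ≈ 0.019 < α = 0.05, reject H0; the data support H1.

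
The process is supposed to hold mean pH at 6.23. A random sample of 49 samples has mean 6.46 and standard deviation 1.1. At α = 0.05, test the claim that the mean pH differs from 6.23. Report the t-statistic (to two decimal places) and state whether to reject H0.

H0: μ = 6.23; H1: μ ≠ 6.23 (one-sample t-test, two-sided).
t = (x̄ − μ₀)/(s/√n) = (6.46 − 6.23)/(1.1/√49) = 1.46
df = n − 1 = 48
Two-sided p-value ≈ 0.1498
Since p ≈ 0.1498 > α = 0.05, fail to reject H0; the evidence is not statistically significant.

t = 1.46; fail to reject H0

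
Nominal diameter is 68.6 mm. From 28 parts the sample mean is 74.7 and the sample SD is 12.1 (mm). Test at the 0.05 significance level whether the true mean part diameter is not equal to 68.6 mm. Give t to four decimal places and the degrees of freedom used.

t = 2.6676, df = 27

H0: μ = 68.6; H1: μ ≠ 68.6 (one-sample t-test, two-sided).
t = (x̄ − μ₀)/(s/√n) = (74.7 − 68.6)/(12.1/√28) = 2.6676
df = n − 1 = 27
Two-sided p-value ≈ 0.013
Since p ≈ 0.013 < α = 0.05, reject H0; the data support H1.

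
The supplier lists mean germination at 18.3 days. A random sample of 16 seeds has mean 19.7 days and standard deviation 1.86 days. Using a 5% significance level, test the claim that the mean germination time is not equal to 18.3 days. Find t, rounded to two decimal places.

3.01

H0: μ = 18.3; H1: μ ≠ 18.3 (one-sample t-test, two-sided).
t = (x̄ − μ₀)/(s/√n) = (19.7 − 18.3)/(1.86/√16) = 3.01
df = n − 1 = 15
Two-sided p-value ≈ 0.009
Since p ≈ 0.009 < α = 0.05, reject H0; the data support H1.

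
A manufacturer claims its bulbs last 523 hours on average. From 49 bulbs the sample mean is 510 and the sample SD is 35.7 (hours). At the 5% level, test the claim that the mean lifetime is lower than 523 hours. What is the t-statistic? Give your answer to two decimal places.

H0: μ = 523; H1: μ < 523 (one-sample t-test, left-tailed).
t = (x̄ − μ₀)/(s/√n) = (510 − 523)/(35.7/√49) = -2.55
df = n − 1 = 48
p-value = P(T ≤ -2.55) ≈ 0.0070
Since p ≈ 0.0070 < α = 0.05, reject H0; the data support H1.

-2.55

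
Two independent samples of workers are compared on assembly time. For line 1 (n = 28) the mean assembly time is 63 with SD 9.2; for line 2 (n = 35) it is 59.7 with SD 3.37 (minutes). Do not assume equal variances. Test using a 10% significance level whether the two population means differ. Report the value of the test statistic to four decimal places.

1.8037

Let group 1 = line 1, group 2 = line 2. H0: μ_1 = μ_2; H1: μ_1 ≠ μ_2 (Welch's two-sample t-test, two-sided).
t = (x̄_1 − x̄_2)/√(s_1²/n_1 + s_2²/n_2) = (63 − 59.7)/√(9.2²/28 + 3.37²/35) = 1.8037
Welch–Satterthwaite df ≈ 32.81
Two-sided p-value ≈ 0.0805
Since p ≈ 0.0805 < α = 0.1, reject H0; the data support H1.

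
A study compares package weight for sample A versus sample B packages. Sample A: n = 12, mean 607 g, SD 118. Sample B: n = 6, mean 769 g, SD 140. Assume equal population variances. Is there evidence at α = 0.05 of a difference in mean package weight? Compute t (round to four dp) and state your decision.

Let group 1 = sample A, group 2 = sample B. H0: μ_1 = μ_2; H1: μ_1 ≠ μ_2 (two-sample pooled-variance t-test, two-sided).
s_p² = [(12−1)·118² + (6−1)·140²]/(12+6−2) = 15697.8
t = (607 − 769)/√[15697.8·(1/12 + 1/6)] = -2.5860
df = n₁ + n₂ − 2 = 16
Two-sided p-value ≈ 0.020
Since p ≈ 0.020 < α = 0.05, reject H0; the data support H1.

t = -2.5860; reject H0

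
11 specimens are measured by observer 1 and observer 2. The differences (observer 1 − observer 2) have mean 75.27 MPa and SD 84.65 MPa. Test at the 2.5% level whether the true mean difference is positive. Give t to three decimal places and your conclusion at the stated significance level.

t = 2.949; reject H0

H0: μ_d = 0; H1: μ_d > 0 (paired t-test on the differences, right-tailed).
t = d̄/(s_d/√n) = 75.27/(84.65/√11) = 2.949
df = n − 1 = 10
p-value = P(T ≥ 2.949) ≈ 0.0073
Since p ≈ 0.0073 < α = 0.025, reject H0; the data support H1.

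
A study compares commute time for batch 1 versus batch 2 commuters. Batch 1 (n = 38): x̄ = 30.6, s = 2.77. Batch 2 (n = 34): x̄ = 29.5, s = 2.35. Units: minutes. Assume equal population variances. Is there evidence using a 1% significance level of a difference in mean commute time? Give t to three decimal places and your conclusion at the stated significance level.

Let group 1 = batch 1, group 2 = batch 2. H0: μ_1 = μ_2; H1: μ_1 ≠ μ_2 (two-sample pooled-variance t-test, two-sided).
s_p² = [(38−1)·2.77² + (34−1)·2.35²]/(38+34−2) = 6.65914
t = (30.6 − 29.5)/√[6.65914·(1/38 + 1/34)] = 1.806
df = n₁ + n₂ − 2 = 70
Two-sided p-value ≈ 0.0753
Since p ≈ 0.0753 > α = 0.01, fail to reject H0; the data do not provide sufficient evidence against H0.

t = 1.806; fail to reject H0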